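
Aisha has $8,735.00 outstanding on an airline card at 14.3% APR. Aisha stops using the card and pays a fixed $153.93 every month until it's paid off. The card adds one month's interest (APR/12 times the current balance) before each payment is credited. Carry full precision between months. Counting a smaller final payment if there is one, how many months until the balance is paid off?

96 payments

Monthly rate r = 14.3%/12 = 1.19167% = 0.0119167.
Recurrence: B ← B·(1+r) − $153.93.
Month 1: interest $104.09; balance after payment $8,685.16.
Month 2: interest $103.50; balance after payment $8,634.73.
Closed form: n = −ln(1 − rB₀/P)/ln(1+r) = −ln(0.32377)/ln(1.01192) ≈ 95.197, so the balance reaches zero during payment 96.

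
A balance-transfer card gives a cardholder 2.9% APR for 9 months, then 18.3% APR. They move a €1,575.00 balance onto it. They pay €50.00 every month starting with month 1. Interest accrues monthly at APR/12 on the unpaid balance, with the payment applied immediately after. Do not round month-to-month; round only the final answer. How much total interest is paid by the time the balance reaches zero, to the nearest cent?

Promo months 1–9 at r₀ = 2.9%/12 = 0.00241667; months 10+ at r₁ = 18.3%/12 = 0.01525.
After month 9: iterate B ← B·(1+r₀) − €50.00 for 9 months → €1,155.21.
Then at r₁ with €50.00/mo: n₂ = −ln(1 − r₁·B/P)/ln(1+r₁) ≈ 28.70 → 29 more payments.
Total paid = 37·€50.00 + €35.14 = €1,885.14; interest = €1,885.14 − €1,575.00 = €310.14.

€310.14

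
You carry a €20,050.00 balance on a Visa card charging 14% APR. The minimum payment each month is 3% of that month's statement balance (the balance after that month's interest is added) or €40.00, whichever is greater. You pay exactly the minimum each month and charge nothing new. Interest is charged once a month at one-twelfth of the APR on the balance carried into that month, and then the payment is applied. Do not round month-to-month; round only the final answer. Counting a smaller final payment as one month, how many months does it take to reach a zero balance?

187 months

Monthly rate r = 14%/12 = 1.16667% = 0.0116667.
While 3% of the post-interest balance exceeds €40.00, each month B ← (B·(1+r))·(1 − 0.03), i.e. B shrinks by the factor (1+r)·0.97 = 0.98132.
This holds for months 1–145. Entering month 146 the balance is €1,301.50; 3% of the post-interest balance is now below €40.00, so the flat €40.00 minimum applies from here.
From month 146 a fixed €40.00 at rate r clears €1,301.50 in 42 more payments. Total: 145 + 42 = 187 months.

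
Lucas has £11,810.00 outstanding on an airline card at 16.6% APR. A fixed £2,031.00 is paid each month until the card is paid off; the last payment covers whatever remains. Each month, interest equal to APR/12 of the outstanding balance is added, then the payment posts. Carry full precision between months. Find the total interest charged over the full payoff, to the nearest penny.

Monthly rate r = 16.6%/12 = 1.38333% = 0.0138333.
Payoff takes n = ⌈−ln(1 − rB₀/P)/ln(1+r)⌉ = ⌈6.104⌉ = 7 payments; the last is £212.37.
Total paid = 6·£2,031.00 + £212.37 = £12,398.37.
Total interest = total paid − principal = £12,398.37 − £11,810.00 = £588.37.

£588.37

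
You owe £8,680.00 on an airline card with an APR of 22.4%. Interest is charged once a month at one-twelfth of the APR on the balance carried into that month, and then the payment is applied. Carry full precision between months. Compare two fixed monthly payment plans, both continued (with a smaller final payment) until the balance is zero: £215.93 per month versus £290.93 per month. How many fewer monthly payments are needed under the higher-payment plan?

31 fewer payments

Monthly rate r = 22.4%/12 = 1.86667% = 0.0186667.
At £215.93/mo: n = ⌈−ln(1 − rB₀/P)/ln(1+r)⌉ = 76 payments (last £7.87); total interest = total paid − £8,680.00 = £7,522.62.
At £290.93/mo: 45 payments (last £4.10); total interest £4,125.02.
Payments saved = 76 − 45 = 31.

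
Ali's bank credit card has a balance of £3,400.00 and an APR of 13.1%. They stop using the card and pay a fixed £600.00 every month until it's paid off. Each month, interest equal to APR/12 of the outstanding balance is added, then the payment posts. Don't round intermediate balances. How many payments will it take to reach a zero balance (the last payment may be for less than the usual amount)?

6 payments

Monthly rate r = 13.1%/12 = 1.09167% = 0.0109167.
Recurrence: B ← B·(1+r) − £600.00.
Month 1: interest £37.12; balance after payment £2,837.12.
Month 2: interest £30.97; balance after payment £2,268.09.
Month 3: interest £24.76; balance after payment £1,692.85.
Month 4: interest £18.48; balance after payment £1,111.33.
Month 5: interest £12.13; balance after payment £523.46.
Month 6: interest £5.71; balance after payment £0.00.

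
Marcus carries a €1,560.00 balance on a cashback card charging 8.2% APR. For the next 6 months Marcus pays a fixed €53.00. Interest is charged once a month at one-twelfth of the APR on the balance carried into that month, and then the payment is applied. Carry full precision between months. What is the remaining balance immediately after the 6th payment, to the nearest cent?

€1,301.58

Monthly rate r = 8.2%/12 = 0.683333% = 0.00683333.
Each month: B ← B·(1+r) − €53.00.
Month 1: interest €10.66; balance after payment €1,517.66.
Month 2: interest €10.37; balance after payment €1,475.03.
Month 3: interest €10.08; balance after payment €1,432.11.
Month 4: interest €9.79; balance after payment €1,388.90.
Month 5: interest €9.49; balance after payment €1,345.39.
Month 6: interest €9.19; balance after payment €1,301.58.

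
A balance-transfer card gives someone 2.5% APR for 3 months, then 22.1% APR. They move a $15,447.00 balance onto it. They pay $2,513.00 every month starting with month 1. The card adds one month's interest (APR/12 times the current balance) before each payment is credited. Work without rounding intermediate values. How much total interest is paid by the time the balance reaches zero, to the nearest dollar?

$405

Promo months 1–3 at r₀ = 2.5%/12 = 0.00208333; months 4+ at r₁ = 22.1%/12 = 0.0184167.
After month 3: iterate B ← B·(1+r₀) − $2,513.00 for 3 months → $7,989.03.
Then at r₁ with $2,513.00/mo: n₂ = −ln(1 − r₁·B/P)/ln(1+r₁) ≈ 3.31 → 4 more payments.
Total paid = 6·$2,513.00 + $773.90 = $15,851.90; interest = $15,851.90 − $15,447.00 = $404.90.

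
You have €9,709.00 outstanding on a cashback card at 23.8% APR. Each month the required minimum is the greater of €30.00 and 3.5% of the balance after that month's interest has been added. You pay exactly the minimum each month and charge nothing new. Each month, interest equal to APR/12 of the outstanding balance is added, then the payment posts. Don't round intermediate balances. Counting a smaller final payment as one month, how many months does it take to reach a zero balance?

195 months

Monthly rate r = 23.8%/12 = 1.98333% = 0.0198333.
While 3.5% of the post-interest balance exceeds €30.00, each month B ← (B·(1+r))·(1 − 0.035), i.e. B shrinks by the factor (1+r)·0.965 = 0.98414.
This holds for months 1–154. Entering month 155 the balance is €827.71; 3.5% of the post-interest balance is now below €30.00, so the flat €30.00 minimum applies from here.
From month 155 a fixed €30.00 at rate r clears €827.71 in 41 more payments. Total: 154 + 41 = 195 months.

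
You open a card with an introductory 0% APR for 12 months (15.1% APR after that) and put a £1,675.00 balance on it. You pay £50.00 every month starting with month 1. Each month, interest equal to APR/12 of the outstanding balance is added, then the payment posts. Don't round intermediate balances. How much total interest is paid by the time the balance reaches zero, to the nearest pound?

Promo months 1–12 at r₀ = 0%/12 = 0; months 13+ at r₁ = 15.1%/12 = 0.0125833.
After month 12 (no interest yet): B = £1,675.00 − 12·£50.00 = £1,075.00.
Then at r₁ with £50.00/mo: n₂ = −ln(1 − r₁·B/P)/ln(1+r₁) ≈ 25.23 → 26 more payments.
Total paid = 37·£50.00 + £11.38 = £1,861.38; interest = £1,861.38 − £1,675.00 = £186.38.

£186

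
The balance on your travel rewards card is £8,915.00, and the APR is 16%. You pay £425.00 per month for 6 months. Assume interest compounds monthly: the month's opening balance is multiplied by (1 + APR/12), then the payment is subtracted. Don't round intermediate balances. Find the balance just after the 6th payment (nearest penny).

£7,015.87

Monthly rate r = 16%/12 = 1.33333% = 0.0133333.
Each month: B ← B·(1+r) − £425.00.
Month 1: interest £118.87; balance after payment £8,608.87.
Month 2: interest £114.78; balance after payment £8,298.65.
Month 3: interest £110.65; balance after payment £7,984.30.
Month 4: interest £106.46; balance after payment £7,665.76.
Month 5: interest £102.21; balance after payment £7,342.97.
Month 6: interest £97.91; balance after payment £7,015.87.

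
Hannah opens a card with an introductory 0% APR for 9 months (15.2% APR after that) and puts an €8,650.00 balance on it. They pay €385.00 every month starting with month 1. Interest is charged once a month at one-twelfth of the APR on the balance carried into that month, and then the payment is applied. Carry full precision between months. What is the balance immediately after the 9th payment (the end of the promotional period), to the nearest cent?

€5,185.00

Promo months 1–9 at r₀ = 0%/12 = 0; months 10+ at r₁ = 15.2%/12 = 0.0126667.
After month 9 (no interest yet): B = €8,650.00 − 9·€385.00 = €5,185.00.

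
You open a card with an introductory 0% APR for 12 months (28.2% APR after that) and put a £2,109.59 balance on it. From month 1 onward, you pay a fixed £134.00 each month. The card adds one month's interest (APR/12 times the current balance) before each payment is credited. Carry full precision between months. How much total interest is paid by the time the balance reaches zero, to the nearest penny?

Promo months 1–12 at r₀ = 0%/12 = 0; months 13+ at r₁ = 28.2%/12 = 0.0235.
After month 12 (no interest yet): B = £2,109.59 − 12·£134.00 = £501.59.
Then at r₁ with £134.00/mo: n₂ = −ln(1 − r₁·B/P)/ln(1+r₁) ≈ 3.96 → 4 more payments.
Total paid = 15·£134.00 + £129.24 = £2,139.24; interest = £2,139.24 − £2,109.59 = £29.65.

£29.65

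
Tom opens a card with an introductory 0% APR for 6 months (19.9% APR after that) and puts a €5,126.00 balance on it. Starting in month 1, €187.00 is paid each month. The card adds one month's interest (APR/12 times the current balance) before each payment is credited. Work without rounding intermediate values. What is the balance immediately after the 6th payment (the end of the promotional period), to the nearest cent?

Promo months 1–6 at r₀ = 0%/12 = 0; months 7+ at r₁ = 19.9%/12 = 0.0165833.
After month 6 (no interest yet): B = €5,126.00 − 6·€187.00 = €4,004.00.

€4,004.00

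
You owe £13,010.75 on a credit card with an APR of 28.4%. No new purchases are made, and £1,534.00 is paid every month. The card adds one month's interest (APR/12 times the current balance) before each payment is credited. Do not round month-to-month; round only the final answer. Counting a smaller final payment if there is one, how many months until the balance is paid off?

Monthly rate r = 28.4%/12 = 2.36667% = 0.0236667.
Recurrence: B ← B·(1+r) − £1,534.00.
Month 1: interest £307.92; balance after payment £11,784.67.
Month 2: interest £278.90; balance after payment £10,529.57.
Closed form: n = −ln(1 − rB₀/P)/ln(1+r) = −ln(0.79927)/ln(1.02367) ≈ 9.579, so the balance reaches zero during payment 10.

10 months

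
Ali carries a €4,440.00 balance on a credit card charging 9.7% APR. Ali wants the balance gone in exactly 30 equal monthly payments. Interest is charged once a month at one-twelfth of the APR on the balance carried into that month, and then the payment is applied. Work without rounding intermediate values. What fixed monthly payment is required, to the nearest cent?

Monthly rate r = 9.7%/12 = 0.808333% = 0.00808333.
Level-payment amortization: P = B₀·r / (1 − (1+r)^(−n)) = 4440.00·0.00808333 / (1 − 1.00808^(−30)).
Denominator 1 − (1+r)^(−30) = 0.214570947.
P = 35.89 / 0.214570947 ≈ 167.26.

€167.26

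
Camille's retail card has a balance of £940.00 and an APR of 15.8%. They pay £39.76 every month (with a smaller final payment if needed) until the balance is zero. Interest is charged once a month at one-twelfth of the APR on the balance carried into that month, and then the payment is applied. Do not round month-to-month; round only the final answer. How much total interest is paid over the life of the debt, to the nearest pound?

£194

Monthly rate r = 15.8%/12 = 1.31667% = 0.0131667.
Payoff takes n = ⌈−ln(1 − rB₀/P)/ln(1+r)⌉ = ⌈28.510⌉ = 29 payments; the last is £20.33.
Total paid = 28·£39.76 + £20.33 = £1,133.61.
Total interest = total paid − principal = £1,133.61 − £940.00 = £193.61.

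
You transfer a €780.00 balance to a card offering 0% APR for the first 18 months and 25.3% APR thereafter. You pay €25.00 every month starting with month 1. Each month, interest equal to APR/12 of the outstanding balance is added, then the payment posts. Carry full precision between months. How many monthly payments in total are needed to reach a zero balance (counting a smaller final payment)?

34 payments

Promo months 1–18 at r₀ = 0%/12 = 0; months 19+ at r₁ = 25.3%/12 = 0.0210833.
After month 18 (no interest yet): B = €780.00 − 18·€25.00 = €330.00.
Then at r₁ with €25.00/mo: n₂ = −ln(1 − r₁·B/P)/ln(1+r₁) ≈ 15.63 → 16 more payments.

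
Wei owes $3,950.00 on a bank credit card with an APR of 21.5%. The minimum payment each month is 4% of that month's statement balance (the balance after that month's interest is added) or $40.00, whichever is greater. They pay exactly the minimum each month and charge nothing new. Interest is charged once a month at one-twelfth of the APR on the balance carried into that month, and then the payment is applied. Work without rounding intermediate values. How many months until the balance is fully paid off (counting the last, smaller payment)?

93 months

Monthly rate r = 21.5%/12 = 1.79167% = 0.0179167.
While 4% of the post-interest balance exceeds $40.00, each month B ← (B·(1+r))·(1 − 0.04), i.e. B shrinks by the factor (1+r)·0.96 = 0.9772.
This holds for months 1–61. Entering month 62 the balance is $967.36; 4% of the post-interest balance is now below $40.00, so the flat $40.00 minimum applies from here.
From month 62 a fixed $40.00 at rate r clears $967.36 in 32 more payments. Total: 61 + 32 = 93 months.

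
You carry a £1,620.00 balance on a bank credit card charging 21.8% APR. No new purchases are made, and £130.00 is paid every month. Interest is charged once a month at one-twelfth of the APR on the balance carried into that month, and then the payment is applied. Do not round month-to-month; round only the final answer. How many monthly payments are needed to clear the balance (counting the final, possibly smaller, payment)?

Monthly rate r = 21.8%/12 = 1.81667% = 0.0181667.
Recurrence: B ← B·(1+r) − £130.00.
Month 1: interest £29.43; balance after payment £1,519.43.
Month 2: interest £27.60; balance after payment £1,417.03.
Closed form: n = −ln(1 − rB₀/P)/ln(1+r) = −ln(0.77362)/ln(1.01817) ≈ 14.257, so the balance reaches zero during payment 15.

15 months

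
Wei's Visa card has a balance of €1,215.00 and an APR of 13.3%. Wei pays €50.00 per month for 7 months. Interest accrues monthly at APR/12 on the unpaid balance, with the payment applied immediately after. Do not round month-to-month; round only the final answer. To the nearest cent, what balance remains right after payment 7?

€950.60

Monthly rate r = 13.3%/12 = 1.10833% = 0.0110833.
Each month: B ← B·(1+r) − €50.00.
Month 1: interest €13.47; balance after payment €1,178.47.
Month 2: interest €13.06; balance after payment €1,141.53.
Month 3: interest €12.65; balance after payment €1,104.18.
Month 4: interest €12.24; balance after payment €1,066.42.
Month 5: interest €11.82; balance after payment €1,028.24.
Month 6: interest €11.40; balance after payment €989.63.
Month 7: interest €10.97; balance after payment €950.60.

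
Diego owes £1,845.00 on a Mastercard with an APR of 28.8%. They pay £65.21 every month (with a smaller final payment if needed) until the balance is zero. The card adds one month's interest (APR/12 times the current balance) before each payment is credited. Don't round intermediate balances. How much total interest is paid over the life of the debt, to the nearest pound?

Monthly rate r = 28.8%/12 = 2.4% = 0.024.
Payoff takes n = ⌈−ln(1 − rB₀/P)/ln(1+r)⌉ = ⌈47.917⌉ = 48 payments; the last is £59.87.
Total paid = 47·£65.21 + £59.87 = £3,124.74.
Total interest = total paid − principal = £3,124.74 − £1,845.00 = £1,279.74.

£1,280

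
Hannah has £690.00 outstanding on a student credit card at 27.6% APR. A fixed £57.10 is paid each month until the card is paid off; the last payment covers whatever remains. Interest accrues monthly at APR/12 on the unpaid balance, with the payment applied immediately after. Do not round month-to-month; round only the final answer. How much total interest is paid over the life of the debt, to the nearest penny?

Monthly rate r = 27.6%/12 = 2.3% = 0.023.
Payoff takes n = ⌈−ln(1 − rB₀/P)/ln(1+r)⌉ = ⌈14.320⌉ = 15 payments; the last is £18.43.
Total paid = 14·£57.10 + £18.43 = £817.83.
Total interest = total paid − principal = £817.83 − £690.00 = £127.83.

£127.83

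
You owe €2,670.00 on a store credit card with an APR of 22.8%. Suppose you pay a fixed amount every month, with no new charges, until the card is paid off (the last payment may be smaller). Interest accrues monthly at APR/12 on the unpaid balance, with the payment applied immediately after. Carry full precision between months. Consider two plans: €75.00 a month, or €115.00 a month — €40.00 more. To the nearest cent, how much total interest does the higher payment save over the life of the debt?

€940.73

Monthly rate r = 22.8%/12 = 1.9% = 0.019.
At €75.00/mo: n = ⌈−ln(1 − rB₀/P)/ln(1+r)⌉ = 60 payments (last €70.82); total interest = total paid − €2,670.00 = €1,825.82.
At €115.00/mo: 31 payments (last €105.09); total interest €885.09.
Interest saved = €1,825.82 − €885.09 = €940.73.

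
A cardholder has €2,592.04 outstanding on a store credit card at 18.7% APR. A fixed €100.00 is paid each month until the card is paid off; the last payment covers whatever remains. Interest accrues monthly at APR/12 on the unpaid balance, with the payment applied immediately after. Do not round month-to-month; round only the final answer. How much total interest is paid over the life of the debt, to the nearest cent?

€754.11

Monthly rate r = 18.7%/12 = 1.55833% = 0.0155833.
Payoff takes n = ⌈−ln(1 − rB₀/P)/ln(1+r)⌉ = ⌈33.460⌉ = 34 payments; the last is €46.15.
Total paid = 33·€100.00 + €46.15 = €3,346.15.
Total interest = total paid − principal = €3,346.15 − €2,592.04 = €754.11.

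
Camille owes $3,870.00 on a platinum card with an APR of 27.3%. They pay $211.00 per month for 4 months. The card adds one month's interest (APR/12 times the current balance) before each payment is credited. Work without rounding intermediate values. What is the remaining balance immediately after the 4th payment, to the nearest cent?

Monthly rate r = 27.3%/12 = 2.275% = 0.02275.
Each month: B ← B·(1+r) − $211.00.
Month 1: interest $88.04; balance after payment $3,747.04.
Month 2: interest $85.25; balance after payment $3,621.29.
Month 3: interest $82.38; balance after payment $3,492.67.
Month 4: interest $79.46; balance after payment $3,361.13.

$3,361.13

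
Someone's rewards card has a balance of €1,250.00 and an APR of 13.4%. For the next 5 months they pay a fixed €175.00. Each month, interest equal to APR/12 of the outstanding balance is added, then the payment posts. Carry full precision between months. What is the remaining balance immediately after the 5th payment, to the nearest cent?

Monthly rate r = 13.4%/12 = 1.11667% = 0.0111667.
Each month: B ← B·(1+r) − €175.00.
Month 1: interest €13.96; balance after payment €1,088.96.
Month 2: interest €12.16; balance after payment €926.12.
Month 3: interest €10.34; balance after payment €761.46.
Month 4: interest €8.50; balance after payment €594.96.
Month 5: interest €6.64; balance after payment €426.61.

€426.61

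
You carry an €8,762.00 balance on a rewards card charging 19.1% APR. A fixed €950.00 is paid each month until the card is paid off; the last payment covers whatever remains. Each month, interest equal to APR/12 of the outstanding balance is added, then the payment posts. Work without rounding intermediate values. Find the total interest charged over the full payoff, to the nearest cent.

€789.54

Monthly rate r = 19.1%/12 = 1.59167% = 0.0159167.
Payoff takes n = ⌈−ln(1 − rB₀/P)/ln(1+r)⌉ = ⌈10.054⌉ = 11 payments; the last is €51.54.
Total paid = 10·€950.00 + €51.54 = €9,551.54.
Total interest = total paid − principal = €9,551.54 − €8,762.00 = €789.54.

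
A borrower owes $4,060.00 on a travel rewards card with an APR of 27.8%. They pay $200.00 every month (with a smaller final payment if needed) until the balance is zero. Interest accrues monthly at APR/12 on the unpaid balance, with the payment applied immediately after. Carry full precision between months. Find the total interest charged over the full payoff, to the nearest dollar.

Monthly rate r = 27.8%/12 = 2.31667% = 0.0231667.
Payoff takes n = ⌈−ln(1 − rB₀/P)/ln(1+r)⌉ = ⌈27.744⌉ = 28 payments; the last is $149.31.
Total paid = 27·$200.00 + $149.31 = $5,549.31.
Total interest = total paid − principal = $5,549.31 − $4,060.00 = $1,489.31.

$1,489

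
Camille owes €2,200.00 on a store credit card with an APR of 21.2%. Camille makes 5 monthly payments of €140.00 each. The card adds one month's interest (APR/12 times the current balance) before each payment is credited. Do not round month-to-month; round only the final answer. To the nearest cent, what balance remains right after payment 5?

Monthly rate r = 21.2%/12 = 1.76667% = 0.0176667.
Each month: B ← B·(1+r) − €140.00.
Month 1: interest €38.87; balance after payment €2,098.87.
Month 2: interest €37.08; balance after payment €1,995.95.
Month 3: interest €35.26; balance after payment €1,891.21.
Month 4: interest €33.41; balance after payment €1,784.62.
Month 5: interest €31.53; balance after payment €1,676.15.

€1,676.15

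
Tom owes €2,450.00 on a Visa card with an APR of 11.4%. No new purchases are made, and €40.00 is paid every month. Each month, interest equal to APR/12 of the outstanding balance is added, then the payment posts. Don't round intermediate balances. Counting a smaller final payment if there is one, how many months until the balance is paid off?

93 months

Monthly rate r = 11.4%/12 = 0.95% = 0.0095.
Recurrence: B ← B·(1+r) − €40.00.
Month 1: interest €23.27; balance after payment €2,433.28.
Month 2: interest €23.12; balance after payment €2,416.39.
Closed form: n = −ln(1 − rB₀/P)/ln(1+r) = −ln(0.41813)/ln(1.0095) ≈ 92.222, so the balance reaches zero during payment 93.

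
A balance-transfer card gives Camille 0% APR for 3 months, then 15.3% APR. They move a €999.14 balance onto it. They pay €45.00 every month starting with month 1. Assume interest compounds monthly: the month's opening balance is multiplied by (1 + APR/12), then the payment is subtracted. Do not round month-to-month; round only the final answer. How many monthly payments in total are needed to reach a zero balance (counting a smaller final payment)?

26 payments

Promo months 1–3 at r₀ = 0%/12 = 0; months 4+ at r₁ = 15.3%/12 = 0.01275.
After month 3 (no interest yet): B = €999.14 − 3·€45.00 = €864.14.
Then at r₁ with €45.00/mo: n₂ = −ln(1 − r₁·B/P)/ln(1+r₁) ≈ 22.17 → 23 more payments.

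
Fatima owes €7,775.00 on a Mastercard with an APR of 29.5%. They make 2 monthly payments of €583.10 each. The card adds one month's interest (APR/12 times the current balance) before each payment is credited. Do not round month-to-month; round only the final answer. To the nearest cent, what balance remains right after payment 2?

€6,981.44

Monthly rate r = 29.5%/12 = 2.45833% = 0.0245833.
Each month: B ← B·(1+r) − €583.10.
Month 1: interest €191.14; balance after payment €7,383.04.
Month 2: interest €181.50; balance after payment €6,981.44.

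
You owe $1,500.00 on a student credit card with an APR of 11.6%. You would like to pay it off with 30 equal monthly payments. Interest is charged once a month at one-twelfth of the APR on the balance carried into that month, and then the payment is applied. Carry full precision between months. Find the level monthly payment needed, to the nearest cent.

Monthly rate r = 11.6%/12 = 0.966667% = 0.00966667.
Level-payment amortization: P = B₀·r / (1 − (1+r)^(−n)) = 1500.00·0.00966667 / (1 − 1.00967^(−30)).
Denominator 1 − (1+r)^(−30) = 0.250693601.
P = 14.5 / 0.250693601 ≈ 57.84.

$57.84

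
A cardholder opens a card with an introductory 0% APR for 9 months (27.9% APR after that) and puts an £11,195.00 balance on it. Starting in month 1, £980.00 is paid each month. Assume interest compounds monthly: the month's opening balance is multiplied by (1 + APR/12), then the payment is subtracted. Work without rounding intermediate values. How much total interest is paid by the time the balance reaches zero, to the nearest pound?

Promo months 1–9 at r₀ = 0%/12 = 0; months 10+ at r₁ = 27.9%/12 = 0.02325.
After month 9 (no interest yet): B = £11,195.00 − 9·£980.00 = £2,375.00.
Then at r₁ with £980.00/mo: n₂ = −ln(1 − r₁·B/P)/ln(1+r₁) ≈ 2.52 → 3 more payments.
Total paid = 11·£980.00 + £515.65 = £11,295.65; interest = £11,295.65 − £11,195.00 = £100.65.

£101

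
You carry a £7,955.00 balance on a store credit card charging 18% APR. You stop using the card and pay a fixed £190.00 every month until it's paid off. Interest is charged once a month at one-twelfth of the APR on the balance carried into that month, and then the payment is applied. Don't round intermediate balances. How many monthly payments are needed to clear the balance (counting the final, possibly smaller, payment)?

Monthly rate r = 18%/12 = 1.5% = 0.015.
Recurrence: B ← B·(1+r) − £190.00.
Month 1: interest £119.32; balance after payment £7,884.32.
Month 2: interest £118.26; balance after payment £7,812.59.
Closed form: n = −ln(1 − rB₀/P)/ln(1+r) = −ln(0.37197)/ln(1.015) ≈ 66.422, so the balance reaches zero during payment 67.

67 payments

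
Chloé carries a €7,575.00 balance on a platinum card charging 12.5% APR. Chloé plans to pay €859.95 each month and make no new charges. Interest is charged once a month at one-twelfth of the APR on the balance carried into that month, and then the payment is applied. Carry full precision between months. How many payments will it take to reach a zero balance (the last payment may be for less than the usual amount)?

Monthly rate r = 12.5%/12 = 1.04167% = 0.0104167.
Recurrence: B ← B·(1+r) − €859.95.
Month 1: interest €78.91; balance after payment €6,793.96.
Month 2: interest €70.77; balance after payment €6,004.78.
Closed form: n = −ln(1 − rB₀/P)/ln(1+r) = −ln(0.90824)/ln(1.01042) ≈ 9.287, so the balance reaches zero during payment 10.

10 months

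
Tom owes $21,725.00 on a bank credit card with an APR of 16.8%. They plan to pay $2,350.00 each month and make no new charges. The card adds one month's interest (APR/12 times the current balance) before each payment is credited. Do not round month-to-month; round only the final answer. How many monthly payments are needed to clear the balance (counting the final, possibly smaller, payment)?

Monthly rate r = 16.8%/12 = 1.4% = 0.014.
Recurrence: B ← B·(1+r) − $2,350.00.
Month 1: interest $304.15; balance after payment $19,679.15.
Month 2: interest $275.51; balance after payment $17,604.66.
Closed form: n = −ln(1 − rB₀/P)/ln(1+r) = −ln(0.87057)/ln(1.014) ≈ 9.969, so the balance reaches zero during payment 10.

10 months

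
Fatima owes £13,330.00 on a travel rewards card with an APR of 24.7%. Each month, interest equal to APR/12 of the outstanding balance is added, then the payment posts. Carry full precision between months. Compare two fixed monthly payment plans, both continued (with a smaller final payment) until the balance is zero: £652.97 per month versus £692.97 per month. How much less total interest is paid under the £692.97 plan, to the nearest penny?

Monthly rate r = 24.7%/12 = 2.05833% = 0.0205833.
At £652.97/mo: n = ⌈−ln(1 − rB₀/P)/ln(1+r)⌉ = 27 payments (last £492.64); total interest = total paid − £13,330.00 = £4,139.86.
At £692.97/mo: 25 payments (last £514.94); total interest £3,816.22.
Interest saved = £4,139.86 − £3,816.22 = £323.64.

£323.64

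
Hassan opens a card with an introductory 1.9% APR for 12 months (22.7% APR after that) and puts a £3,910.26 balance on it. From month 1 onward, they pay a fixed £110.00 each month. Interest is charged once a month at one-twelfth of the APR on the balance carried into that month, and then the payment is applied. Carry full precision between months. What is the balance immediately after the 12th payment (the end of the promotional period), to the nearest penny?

£2,653.65

Promo months 1–12 at r₀ = 1.9%/12 = 0.00158333; months 13+ at r₁ = 22.7%/12 = 0.0189167.
After month 12: iterate B ← B·(1+r₀) − £110.00 for 12 months → £2,653.65.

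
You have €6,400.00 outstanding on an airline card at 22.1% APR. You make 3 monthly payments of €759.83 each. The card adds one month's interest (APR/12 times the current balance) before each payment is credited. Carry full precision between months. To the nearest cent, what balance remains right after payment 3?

€4,438.42

Monthly rate r = 22.1%/12 = 1.84167% = 0.0184167.
Each month: B ← B·(1+r) − €759.83.
Month 1: interest €117.87; balance after payment €5,758.04.
Month 2: interest €106.04; balance after payment €5,104.25.
Month 3: interest €94.00; balance after payment €4,438.42.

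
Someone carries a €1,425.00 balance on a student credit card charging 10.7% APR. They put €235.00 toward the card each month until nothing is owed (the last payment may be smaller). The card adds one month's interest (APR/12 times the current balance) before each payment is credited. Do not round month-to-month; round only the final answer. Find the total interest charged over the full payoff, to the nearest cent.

Monthly rate r = 10.7%/12 = 0.891667% = 0.00891667.
Payoff takes n = ⌈−ln(1 − rB₀/P)/ln(1+r)⌉ = ⌈6.262⌉ = 7 payments; the last is €61.70.
Total paid = 6·€235.00 + €61.70 = €1,471.70.
Total interest = total paid − principal = €1,471.70 − €1,425.00 = €46.70.

€46.70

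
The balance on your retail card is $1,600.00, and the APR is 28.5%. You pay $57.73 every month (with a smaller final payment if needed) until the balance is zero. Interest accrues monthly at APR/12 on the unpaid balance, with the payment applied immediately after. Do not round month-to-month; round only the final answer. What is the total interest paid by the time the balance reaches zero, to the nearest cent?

Monthly rate r = 28.5%/12 = 2.375% = 0.02375.
Payoff takes n = ⌈−ln(1 − rB₀/P)/ln(1+r)⌉ = ⌈45.740⌉ = 46 payments; the last is $42.88.
Total paid = 45·$57.73 + $42.88 = $2,640.73.
Total interest = total paid − principal = $2,640.73 − $1,600.00 = $1,040.73.

$1,040.73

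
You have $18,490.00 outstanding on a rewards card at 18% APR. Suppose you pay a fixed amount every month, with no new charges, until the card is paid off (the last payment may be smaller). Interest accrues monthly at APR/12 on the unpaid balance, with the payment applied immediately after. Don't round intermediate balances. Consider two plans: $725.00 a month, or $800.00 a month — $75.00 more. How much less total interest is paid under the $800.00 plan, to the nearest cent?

$604.75

Monthly rate r = 18%/12 = 1.5% = 0.015.
At $725.00/mo: n = ⌈−ln(1 − rB₀/P)/ln(1+r)⌉ = 33 payments (last $280.03); total interest = total paid − $18,490.00 = $4,990.03.
At $800.00/mo: 29 payments (last $475.28); total interest $4,385.28.
Interest saved = $4,990.03 − $4,385.28 = $604.75.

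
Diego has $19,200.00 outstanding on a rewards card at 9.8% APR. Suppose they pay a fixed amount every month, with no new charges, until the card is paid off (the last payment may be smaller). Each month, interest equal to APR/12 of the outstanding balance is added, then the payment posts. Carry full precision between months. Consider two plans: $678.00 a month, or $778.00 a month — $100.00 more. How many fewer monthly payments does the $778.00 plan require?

Monthly rate r = 9.8%/12 = 0.816667% = 0.00816667.
At $678.00/mo: n = ⌈−ln(1 − rB₀/P)/ln(1+r)⌉ = 33 payments (last $229.14); total interest = total paid − $19,200.00 = $2,725.14.
At $778.00/mo: 28 payments (last $523.82); total interest $2,329.82.
Payments saved = 33 − 28 = 5.

5 fewer payments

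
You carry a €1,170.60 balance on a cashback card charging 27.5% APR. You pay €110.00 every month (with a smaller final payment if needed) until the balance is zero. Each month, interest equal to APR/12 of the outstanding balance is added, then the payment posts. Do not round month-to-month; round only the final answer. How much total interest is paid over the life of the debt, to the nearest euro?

€187

Monthly rate r = 27.5%/12 = 2.29167% = 0.0229167.
Payoff takes n = ⌈−ln(1 − rB₀/P)/ln(1+r)⌉ = ⌈12.338⌉ = 13 payments; the last is €37.43.
Total paid = 12·€110.00 + €37.43 = €1,357.43.
Total interest = total paid − principal = €1,357.43 − €1,170.60 = €186.83.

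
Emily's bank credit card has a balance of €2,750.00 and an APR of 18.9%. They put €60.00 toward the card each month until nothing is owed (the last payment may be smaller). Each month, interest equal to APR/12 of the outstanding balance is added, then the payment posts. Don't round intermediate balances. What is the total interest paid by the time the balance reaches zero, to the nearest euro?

Monthly rate r = 18.9%/12 = 1.575% = 0.01575.
Payoff takes n = ⌈−ln(1 − rB₀/P)/ln(1+r)⌉ = ⌈81.888⌉ = 82 payments; the last is €53.33.
Total paid = 81·€60.00 + €53.33 = €4,913.33.
Total interest = total paid − principal = €4,913.33 − €2,750.00 = €2,163.33.

€2,163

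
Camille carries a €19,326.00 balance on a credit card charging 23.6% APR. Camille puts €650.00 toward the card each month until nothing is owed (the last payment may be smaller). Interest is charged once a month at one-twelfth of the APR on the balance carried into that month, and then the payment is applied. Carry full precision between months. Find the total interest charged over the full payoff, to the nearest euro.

Monthly rate r = 23.6%/12 = 1.96667% = 0.0196667.
Payoff takes n = ⌈−ln(1 − rB₀/P)/ln(1+r)⌉ = ⌈45.125⌉ = 46 payments; the last is €81.77.
Total paid = 45·€650.00 + €81.77 = €29,331.77.
Total interest = total paid − principal = €29,331.77 − €19,326.00 = €10,005.77.

€10,006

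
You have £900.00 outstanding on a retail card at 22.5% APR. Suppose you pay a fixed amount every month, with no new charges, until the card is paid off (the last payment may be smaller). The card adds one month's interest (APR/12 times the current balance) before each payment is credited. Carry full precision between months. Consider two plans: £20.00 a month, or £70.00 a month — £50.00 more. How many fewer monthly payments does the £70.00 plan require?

Monthly rate r = 22.5%/12 = 1.875% = 0.01875.
At £20.00/mo: n = ⌈−ln(1 − rB₀/P)/ln(1+r)⌉ = 100 payments (last £18.57); total interest = total paid − £900.00 = £1,098.57.
At £70.00/mo: 15 payments (last £59.54); total interest £139.54.
Payments saved = 100 − 15 = 85.

85 fewer payments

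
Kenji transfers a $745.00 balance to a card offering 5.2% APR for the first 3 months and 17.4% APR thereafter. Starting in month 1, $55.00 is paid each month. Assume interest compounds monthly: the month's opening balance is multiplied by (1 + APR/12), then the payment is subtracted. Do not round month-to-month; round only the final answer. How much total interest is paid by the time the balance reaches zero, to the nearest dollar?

Promo months 1–3 at r₀ = 5.2%/12 = 0.00433333; months 4+ at r₁ = 17.4%/12 = 0.0145.
After month 3: iterate B ← B·(1+r₀) − $55.00 for 3 months → $589.01.
Then at r₁ with $55.00/mo: n₂ = −ln(1 − r₁·B/P)/ln(1+r₁) ≈ 11.72 → 12 more payments.
Total paid = 14·$55.00 + $39.82 = $809.82; interest = $809.82 − $745.00 = $64.82.

$65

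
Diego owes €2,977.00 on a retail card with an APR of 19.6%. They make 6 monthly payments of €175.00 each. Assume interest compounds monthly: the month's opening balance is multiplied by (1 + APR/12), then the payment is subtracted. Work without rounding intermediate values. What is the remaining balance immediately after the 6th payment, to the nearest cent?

Monthly rate r = 19.6%/12 = 1.63333% = 0.0163333.
Each month: B ← B·(1+r) − €175.00.
Month 1: interest €48.62; balance after payment €2,850.62.
Month 2: interest €46.56; balance after payment €2,722.18.
Month 3: interest €44.46; balance after payment €2,591.65.
Month 4: interest €42.33; balance after payment €2,458.98.
Month 5: interest €40.16; balance after payment €2,324.14.
Month 6: interest €37.96; balance after payment €2,187.10.

€2,187.10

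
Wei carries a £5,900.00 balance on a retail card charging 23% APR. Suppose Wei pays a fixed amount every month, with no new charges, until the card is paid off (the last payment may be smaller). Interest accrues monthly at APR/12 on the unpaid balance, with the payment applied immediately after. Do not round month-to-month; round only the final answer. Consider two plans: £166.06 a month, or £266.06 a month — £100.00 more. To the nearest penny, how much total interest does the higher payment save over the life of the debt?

Monthly rate r = 23%/12 = 1.91667% = 0.0191667.
At £166.06/mo: n = ⌈−ln(1 − rB₀/P)/ln(1+r)⌉ = 61 payments (last £29.79); total interest = total paid − £5,900.00 = £4,093.39.
At £266.06/mo: 30 payments (last £40.44); total interest £1,856.18.
Interest saved = £4,093.39 − £1,856.18 = £2,237.21.

£2,237.21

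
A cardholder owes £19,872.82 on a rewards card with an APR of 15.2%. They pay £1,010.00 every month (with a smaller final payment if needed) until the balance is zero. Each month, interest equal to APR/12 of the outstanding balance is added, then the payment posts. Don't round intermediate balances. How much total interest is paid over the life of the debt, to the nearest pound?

£3,130

Monthly rate r = 15.2%/12 = 1.26667% = 0.0126667.
Payoff takes n = ⌈−ln(1 − rB₀/P)/ln(1+r)⌉ = ⌈22.774⌉ = 23 payments; the last is £782.62.
Total paid = 22·£1,010.00 + £782.62 = £23,002.62.
Total interest = total paid − principal = £23,002.62 − £19,872.82 = £3,129.80.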